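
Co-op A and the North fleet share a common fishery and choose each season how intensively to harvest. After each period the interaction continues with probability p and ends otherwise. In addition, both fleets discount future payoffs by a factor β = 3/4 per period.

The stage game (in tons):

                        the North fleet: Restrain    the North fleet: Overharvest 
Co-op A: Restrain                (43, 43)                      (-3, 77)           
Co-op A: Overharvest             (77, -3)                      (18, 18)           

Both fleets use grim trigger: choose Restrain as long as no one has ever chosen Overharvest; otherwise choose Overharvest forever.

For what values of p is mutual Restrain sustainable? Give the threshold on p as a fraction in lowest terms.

With continuation probability p and discount β, the effective per-period discount factor is βp.
Grim-trigger IC: βp ≥ (77−43)/(77−18) = 34/59.
So p ≥ (34/59)/(3/4) = 136/177.

136/177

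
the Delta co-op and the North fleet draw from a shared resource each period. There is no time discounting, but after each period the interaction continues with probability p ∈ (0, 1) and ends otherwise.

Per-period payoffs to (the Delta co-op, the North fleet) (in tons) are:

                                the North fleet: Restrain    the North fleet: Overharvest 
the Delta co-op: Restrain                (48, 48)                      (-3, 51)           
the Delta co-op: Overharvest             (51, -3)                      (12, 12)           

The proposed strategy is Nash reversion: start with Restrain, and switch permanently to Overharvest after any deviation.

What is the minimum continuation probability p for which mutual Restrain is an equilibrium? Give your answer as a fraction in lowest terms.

With no time discounting, the continuation probability p plays the role of the discount factor.
Grim-trigger IC: 48/(1−p) ≥ 51 + 12p/(1−p) ⇒ p ≥ (51−48)/(51−12) = 1/13.

1/13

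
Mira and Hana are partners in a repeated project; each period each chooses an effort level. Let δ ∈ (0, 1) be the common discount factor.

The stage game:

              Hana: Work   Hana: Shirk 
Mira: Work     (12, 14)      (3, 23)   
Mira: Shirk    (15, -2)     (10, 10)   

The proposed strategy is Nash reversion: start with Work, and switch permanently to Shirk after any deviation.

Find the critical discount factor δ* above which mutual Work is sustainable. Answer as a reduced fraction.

9/13

For Mira: deviation gain 15−12 = 3, per-period punishment loss 12−10 = 2. IC gives δ ≥ 3/5.
For Hana: gain 9, loss 4 per period, so δ ≥ 9/13.
The tighter constraint is Hana's, so cooperation needs δ ≥ 9/13.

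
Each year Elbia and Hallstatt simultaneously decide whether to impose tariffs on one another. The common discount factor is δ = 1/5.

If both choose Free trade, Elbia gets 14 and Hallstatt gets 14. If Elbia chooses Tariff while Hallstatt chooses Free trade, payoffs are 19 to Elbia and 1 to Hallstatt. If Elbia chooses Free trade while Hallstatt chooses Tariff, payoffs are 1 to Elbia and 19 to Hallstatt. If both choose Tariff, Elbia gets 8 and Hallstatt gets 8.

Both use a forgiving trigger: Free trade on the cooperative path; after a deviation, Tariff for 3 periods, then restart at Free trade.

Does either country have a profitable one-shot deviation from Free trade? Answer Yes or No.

Comparing payoff streams over the 4 periods until play realigns: cooperate → 14(1+δ+…+δ^3); deviate → 19 + 8(δ+…+δ^3).
Cooperation is sustained iff (14−8)(δ+…+δ^3) ≥ 19−14.
δ+…+δ^3 = 1/5·(1−(1/5)^3)/(1−1/5) = 0.2480, and (19−14)/(14−8) = 0.8333.
0.2480 < 0.8333, so cooperation is not sustainable.

Yes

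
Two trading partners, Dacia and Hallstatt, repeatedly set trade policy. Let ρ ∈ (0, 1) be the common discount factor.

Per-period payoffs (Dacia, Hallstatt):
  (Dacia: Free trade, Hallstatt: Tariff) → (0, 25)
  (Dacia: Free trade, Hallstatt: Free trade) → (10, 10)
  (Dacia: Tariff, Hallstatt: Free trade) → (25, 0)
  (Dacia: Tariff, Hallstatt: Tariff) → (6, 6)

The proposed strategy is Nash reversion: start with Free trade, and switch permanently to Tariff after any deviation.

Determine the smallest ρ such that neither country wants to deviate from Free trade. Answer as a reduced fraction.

15/19

Under grim trigger the critical discount factor is (T−C)/(T−P) with T = 25, C = 10, P = 6.
ρ* = (25−10)/(25−6) = 15/19.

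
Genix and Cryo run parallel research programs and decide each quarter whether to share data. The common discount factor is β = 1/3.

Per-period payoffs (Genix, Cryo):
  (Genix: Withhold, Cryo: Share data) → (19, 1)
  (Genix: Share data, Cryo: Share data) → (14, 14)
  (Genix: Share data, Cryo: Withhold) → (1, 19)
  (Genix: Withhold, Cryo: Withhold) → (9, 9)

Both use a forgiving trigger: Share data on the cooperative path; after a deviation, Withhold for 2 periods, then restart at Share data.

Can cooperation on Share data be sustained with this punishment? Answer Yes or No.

No

A one-shot deviation gives 19 now, then 9 for 2 periods, then back to 14.
Gain from deviating: (19−14) today; loss: (14−9) in each of the next 2 periods.
No-deviation condition: (14−9)(β+…+β^2) ≥ 19−14, i.e. β+…+β^2 ≥ 1.
At β = 1/3: β+…+β^2 = 0.4444 < 1.0000.
So cooperation is not sustainable.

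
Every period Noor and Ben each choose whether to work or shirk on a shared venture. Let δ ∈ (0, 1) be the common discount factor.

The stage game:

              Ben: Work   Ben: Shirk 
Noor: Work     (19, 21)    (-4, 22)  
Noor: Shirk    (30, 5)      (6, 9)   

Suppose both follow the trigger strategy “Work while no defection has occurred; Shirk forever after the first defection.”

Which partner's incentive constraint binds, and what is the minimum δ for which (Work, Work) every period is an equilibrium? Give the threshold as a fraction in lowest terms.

Noor; δ ≥ 11/24

For Noor: deviation gain 30−19 = 11, per-period punishment loss 19−6 = 13. IC gives δ ≥ 11/24.
For Ben: gain 1, loss 12 per period, so δ ≥ 1/13.
The tighter constraint is Noor's, so cooperation needs δ ≥ 11/24.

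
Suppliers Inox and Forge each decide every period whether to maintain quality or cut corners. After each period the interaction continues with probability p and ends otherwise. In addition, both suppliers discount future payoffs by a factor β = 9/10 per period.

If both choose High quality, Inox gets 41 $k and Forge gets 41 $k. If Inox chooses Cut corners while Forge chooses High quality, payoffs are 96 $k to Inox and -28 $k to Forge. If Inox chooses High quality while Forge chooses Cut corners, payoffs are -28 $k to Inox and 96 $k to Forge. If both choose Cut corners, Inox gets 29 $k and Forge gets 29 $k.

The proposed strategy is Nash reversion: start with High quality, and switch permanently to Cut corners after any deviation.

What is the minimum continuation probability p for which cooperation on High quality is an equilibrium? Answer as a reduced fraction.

Expected continuation weight on next period's payoff is β·p = 9/10·p, which plays the role of the discount factor.
Cooperation requires 9/10·p ≥ (96−41)/(96−29) = 55/67, hence p ≥ 550/603.

550/603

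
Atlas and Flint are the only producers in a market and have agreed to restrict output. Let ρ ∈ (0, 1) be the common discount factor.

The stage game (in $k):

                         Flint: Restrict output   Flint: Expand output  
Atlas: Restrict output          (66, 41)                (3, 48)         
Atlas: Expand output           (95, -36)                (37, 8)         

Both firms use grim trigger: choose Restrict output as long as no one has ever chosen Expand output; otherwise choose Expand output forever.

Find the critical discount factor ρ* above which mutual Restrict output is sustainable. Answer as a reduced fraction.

For Atlas: deviation gain 95−66 = 29, per-period punishment loss 66−37 = 29. IC gives ρ ≥ 29/58 = 1/2.
For Flint: gain 7, loss 33 per period, so ρ ≥ 7/40.
The tighter constraint is Atlas's, so cooperation needs ρ ≥ 1/2.

1/2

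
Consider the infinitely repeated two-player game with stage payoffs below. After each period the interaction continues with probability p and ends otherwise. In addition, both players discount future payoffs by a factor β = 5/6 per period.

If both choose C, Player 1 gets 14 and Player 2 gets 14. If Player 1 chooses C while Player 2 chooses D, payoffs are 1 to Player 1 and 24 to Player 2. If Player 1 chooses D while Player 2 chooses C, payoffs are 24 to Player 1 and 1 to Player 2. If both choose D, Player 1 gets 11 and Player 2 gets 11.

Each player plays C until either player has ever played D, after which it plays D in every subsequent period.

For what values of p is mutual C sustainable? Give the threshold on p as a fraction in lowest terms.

Expected continuation weight on next period's payoff is β·p = 5/6·p, which plays the role of the discount factor.
Cooperation requires 5/6·p ≥ (24−14)/(24−11) = 10/13, hence p ≥ 12/13.

12/13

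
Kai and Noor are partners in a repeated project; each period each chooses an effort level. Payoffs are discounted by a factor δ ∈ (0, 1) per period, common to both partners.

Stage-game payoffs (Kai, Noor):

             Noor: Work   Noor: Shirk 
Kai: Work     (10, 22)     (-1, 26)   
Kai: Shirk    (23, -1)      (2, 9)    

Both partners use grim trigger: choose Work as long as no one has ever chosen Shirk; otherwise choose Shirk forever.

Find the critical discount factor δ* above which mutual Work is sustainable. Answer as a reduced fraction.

For Kai: deviation gain 23−10 = 13, per-period punishment loss 10−2 = 8. IC gives δ ≥ 13/21.
For Noor: gain 4, loss 13 per period, so δ ≥ 4/17.
The tighter constraint is Kai's, so cooperation needs δ ≥ 13/21.

13/21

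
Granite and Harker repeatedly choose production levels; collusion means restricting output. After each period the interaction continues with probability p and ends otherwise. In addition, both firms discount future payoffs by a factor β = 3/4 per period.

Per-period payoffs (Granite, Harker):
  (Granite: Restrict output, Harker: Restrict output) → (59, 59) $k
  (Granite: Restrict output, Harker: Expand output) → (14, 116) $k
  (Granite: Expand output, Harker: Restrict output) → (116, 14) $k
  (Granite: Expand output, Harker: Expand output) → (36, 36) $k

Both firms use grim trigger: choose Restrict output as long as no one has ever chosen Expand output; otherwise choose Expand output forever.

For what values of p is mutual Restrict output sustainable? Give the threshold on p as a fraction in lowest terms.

Expected continuation weight on next period's payoff is β·p = 3/4·p, which plays the role of the discount factor.
Cooperation requires 3/4·p ≥ (116−59)/(116−36) = 57/80, hence p ≥ 19/20.

19/20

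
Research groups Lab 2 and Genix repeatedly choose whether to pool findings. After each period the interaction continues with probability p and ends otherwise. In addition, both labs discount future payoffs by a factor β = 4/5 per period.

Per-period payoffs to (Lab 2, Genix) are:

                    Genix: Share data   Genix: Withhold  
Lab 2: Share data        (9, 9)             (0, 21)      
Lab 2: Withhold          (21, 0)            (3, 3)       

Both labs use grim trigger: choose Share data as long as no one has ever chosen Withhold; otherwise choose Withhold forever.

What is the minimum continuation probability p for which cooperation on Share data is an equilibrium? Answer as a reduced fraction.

5/6

Expected continuation weight on next period's payoff is β·p = 4/5·p, which plays the role of the discount factor.
Cooperation requires 4/5·p ≥ (21−9)/(21−3) = 2/3, hence p ≥ 5/6.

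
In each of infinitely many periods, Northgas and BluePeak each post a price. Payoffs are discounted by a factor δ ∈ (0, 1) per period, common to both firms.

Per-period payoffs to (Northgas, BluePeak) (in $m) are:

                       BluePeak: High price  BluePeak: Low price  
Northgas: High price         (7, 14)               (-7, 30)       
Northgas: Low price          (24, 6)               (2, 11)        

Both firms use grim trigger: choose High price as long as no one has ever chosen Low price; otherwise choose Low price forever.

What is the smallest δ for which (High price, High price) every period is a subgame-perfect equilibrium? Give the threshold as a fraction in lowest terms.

Northgas: cooperation gives 7 each period; deviation gives 24 once then 2 forever.
  7/(1−δ) ≥ 24 + 2δ/(1−δ) ⇒ δ ≥ 17/22.
BluePeak: cooperation gives 14 each period; deviation gives 30 once then 11 forever.
  δ ≥ 16/19.
Both must hold, so the binding constraint is BluePeak's: δ ≥ 16/19.

16/19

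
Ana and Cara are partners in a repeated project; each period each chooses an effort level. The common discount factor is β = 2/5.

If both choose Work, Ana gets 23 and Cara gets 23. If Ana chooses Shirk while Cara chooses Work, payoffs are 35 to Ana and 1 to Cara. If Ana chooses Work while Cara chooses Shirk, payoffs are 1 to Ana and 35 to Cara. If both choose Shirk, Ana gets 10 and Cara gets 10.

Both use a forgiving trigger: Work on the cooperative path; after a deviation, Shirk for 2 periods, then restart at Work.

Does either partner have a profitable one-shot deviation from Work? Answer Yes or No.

Comparing payoff streams over the 3 periods until play realigns: cooperate → 23(1+β+…+β^2); deviate → 35 + 10(β+…+β^2).
Cooperation is sustained iff (23−10)(β+…+β^2) ≥ 35−23.
β+…+β^2 = 2/5·(1−(2/5)^2)/(1−2/5) = 0.5600, and (35−23)/(23−10) = 0.9231.
0.5600 < 0.9231, so cooperation is not sustainable.

Yes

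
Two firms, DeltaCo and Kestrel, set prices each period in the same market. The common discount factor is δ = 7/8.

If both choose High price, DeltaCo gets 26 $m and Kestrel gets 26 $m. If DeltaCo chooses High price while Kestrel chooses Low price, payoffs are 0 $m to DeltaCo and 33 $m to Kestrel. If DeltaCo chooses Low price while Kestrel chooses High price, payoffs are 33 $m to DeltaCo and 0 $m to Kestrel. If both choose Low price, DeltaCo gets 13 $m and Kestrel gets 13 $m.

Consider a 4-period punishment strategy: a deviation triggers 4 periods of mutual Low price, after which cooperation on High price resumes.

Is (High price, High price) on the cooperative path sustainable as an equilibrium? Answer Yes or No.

A one-shot deviation gives 33 now, then 13 for 4 periods, then back to 26.
Gain from deviating: (33−26) today; loss: (26−13) in each of the next 4 periods.
No-deviation condition: (26−13)(δ+…+δ^4) ≥ 33−26, i.e. δ+…+δ^4 ≥ 7/13.
At δ = 7/8: δ+…+δ^4 = 2.8967 ≥ 0.5385.
So cooperation is sustainable.

Yes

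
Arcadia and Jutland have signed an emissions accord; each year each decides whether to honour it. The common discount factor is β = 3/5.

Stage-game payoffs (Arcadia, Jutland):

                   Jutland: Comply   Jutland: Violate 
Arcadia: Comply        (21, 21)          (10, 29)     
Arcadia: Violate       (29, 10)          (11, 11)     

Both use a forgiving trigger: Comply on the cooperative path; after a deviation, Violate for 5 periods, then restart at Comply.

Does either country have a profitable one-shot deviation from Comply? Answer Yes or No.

A one-shot deviation gives 29 now, then 11 for 5 periods, then back to 21.
Gain from deviating: (29−21) today; loss: (21−11) in each of the next 5 periods.
No-deviation condition: (21−11)(β+…+β^5) ≥ 29−21, i.e. β+…+β^5 ≥ 4/5.
At β = 3/5: β+…+β^5 = 1.3834 ≥ 0.8000.
So cooperation is sustainable.

No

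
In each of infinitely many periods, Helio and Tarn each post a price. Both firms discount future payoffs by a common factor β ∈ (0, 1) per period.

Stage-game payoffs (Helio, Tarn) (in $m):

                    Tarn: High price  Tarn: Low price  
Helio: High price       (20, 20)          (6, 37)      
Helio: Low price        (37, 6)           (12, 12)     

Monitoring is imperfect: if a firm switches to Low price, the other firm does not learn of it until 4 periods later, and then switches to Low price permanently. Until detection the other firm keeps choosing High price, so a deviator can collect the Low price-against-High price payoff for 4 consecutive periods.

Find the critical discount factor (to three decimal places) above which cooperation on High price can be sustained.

0.908

A deviator earns 37 for 4 periods, then 12 forever; cooperating earns 20 forever. Multiplying the IC by (1−β):
20 ≥ 37(1−β^4) + 12β^4, so 25·β^4 ≥ 17 and β^4 ≥ 17/25.
β ≥ (17/25)^(1/4) ≈ 0.908.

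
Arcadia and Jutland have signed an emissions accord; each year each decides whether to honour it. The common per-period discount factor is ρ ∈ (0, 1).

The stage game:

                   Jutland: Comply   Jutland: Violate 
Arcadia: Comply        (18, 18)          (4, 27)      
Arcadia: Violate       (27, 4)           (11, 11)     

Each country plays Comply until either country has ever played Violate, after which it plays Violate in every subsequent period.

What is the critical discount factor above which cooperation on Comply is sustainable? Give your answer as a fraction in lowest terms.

18/(1−ρ) ≥ 27 + 11ρ/(1−ρ)
18 ≥ 27 − 16ρ
ρ ≥ 9/16.

9/16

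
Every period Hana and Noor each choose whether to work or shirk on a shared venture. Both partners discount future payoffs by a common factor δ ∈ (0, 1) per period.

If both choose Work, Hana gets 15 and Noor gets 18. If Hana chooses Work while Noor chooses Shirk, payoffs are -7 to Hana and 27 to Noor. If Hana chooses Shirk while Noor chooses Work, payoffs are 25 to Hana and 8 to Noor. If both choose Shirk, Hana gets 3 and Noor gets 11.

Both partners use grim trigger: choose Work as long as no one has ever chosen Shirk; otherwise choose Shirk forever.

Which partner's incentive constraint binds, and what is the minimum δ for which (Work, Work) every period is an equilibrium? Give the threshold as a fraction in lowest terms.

Noor; δ ≥ 9/16

For Hana: deviation gain 25−15 = 10, per-period punishment loss 15−3 = 12. IC gives δ ≥ 10/22 = 5/11.
For Noor: gain 9, loss 7 per period, so δ ≥ 9/16.
The tighter constraint is Noor's, so cooperation needs δ ≥ 9/16.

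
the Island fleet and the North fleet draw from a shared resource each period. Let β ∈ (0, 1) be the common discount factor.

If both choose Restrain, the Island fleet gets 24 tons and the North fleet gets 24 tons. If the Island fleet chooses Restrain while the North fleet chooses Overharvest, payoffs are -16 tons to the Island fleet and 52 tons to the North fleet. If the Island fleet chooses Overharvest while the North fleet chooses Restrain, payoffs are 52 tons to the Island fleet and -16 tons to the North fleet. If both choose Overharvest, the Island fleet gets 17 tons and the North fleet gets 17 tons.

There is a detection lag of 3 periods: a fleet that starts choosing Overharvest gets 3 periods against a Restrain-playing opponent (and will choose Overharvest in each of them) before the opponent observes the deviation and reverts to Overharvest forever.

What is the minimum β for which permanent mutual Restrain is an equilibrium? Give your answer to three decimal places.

A deviator earns 52 for 3 periods, then 17 forever; cooperating earns 24 forever. Multiplying the IC by (1−β):
24 ≥ 52(1−β^3) + 17β^3, so 35·β^3 ≥ 28 and β^3 ≥ 4/5.
β ≥ (4/5)^(1/3) ≈ 0.928.

0.928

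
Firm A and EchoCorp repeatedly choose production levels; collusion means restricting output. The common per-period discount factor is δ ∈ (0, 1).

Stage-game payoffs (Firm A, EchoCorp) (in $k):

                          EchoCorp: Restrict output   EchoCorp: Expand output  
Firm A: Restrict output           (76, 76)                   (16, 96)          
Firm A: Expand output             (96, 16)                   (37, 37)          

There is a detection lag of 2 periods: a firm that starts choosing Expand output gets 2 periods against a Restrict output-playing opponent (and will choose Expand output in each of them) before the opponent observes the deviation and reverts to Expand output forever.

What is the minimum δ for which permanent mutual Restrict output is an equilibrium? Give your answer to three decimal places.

The best deviation is to choose Expand output for all 2 undetected periods, earning 96 each, then 37 forever once detected.
Deviation value: 96(1−δ^2)/(1−δ) + 37δ^2/(1−δ); cooperation value: 76/(1−δ).
IC: 76 ≥ 96(1−δ^2) + 37δ^2 = 96 − 59δ^2.
So δ^2 ≥ 20/59, giving δ ≥ (20/59)^(1/2) ≈ 0.582.

0.582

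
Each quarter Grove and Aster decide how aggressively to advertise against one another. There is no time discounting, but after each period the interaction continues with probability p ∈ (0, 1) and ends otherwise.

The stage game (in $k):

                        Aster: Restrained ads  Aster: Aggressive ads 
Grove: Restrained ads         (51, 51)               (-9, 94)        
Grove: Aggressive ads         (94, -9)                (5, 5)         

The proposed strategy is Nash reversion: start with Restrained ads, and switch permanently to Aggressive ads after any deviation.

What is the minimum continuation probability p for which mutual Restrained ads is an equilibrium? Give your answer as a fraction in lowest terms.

43/89

With no time discounting, the continuation probability p plays the role of the discount factor.
Grim-trigger IC: 51/(1−p) ≥ 94 + 5p/(1−p) ⇒ p ≥ (94−51)/(94−5) = 43/89.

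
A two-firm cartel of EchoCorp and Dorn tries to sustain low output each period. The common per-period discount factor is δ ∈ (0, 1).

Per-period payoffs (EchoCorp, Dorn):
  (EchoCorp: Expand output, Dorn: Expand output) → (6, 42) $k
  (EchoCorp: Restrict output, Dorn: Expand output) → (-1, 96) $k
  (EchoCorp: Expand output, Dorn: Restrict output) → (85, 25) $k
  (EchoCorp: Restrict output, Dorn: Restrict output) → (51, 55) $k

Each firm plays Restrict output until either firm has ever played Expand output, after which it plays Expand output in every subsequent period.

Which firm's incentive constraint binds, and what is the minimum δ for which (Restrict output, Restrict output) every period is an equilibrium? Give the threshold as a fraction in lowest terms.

EchoCorp's threshold: (85−51)/(85−6) = 34/79.
Dorn's threshold: (96−55)/(96−42) = 41/54.
34/79 < 41/54, so Dorn binds and δ* = 41/54.

Dorn; δ ≥ 41/54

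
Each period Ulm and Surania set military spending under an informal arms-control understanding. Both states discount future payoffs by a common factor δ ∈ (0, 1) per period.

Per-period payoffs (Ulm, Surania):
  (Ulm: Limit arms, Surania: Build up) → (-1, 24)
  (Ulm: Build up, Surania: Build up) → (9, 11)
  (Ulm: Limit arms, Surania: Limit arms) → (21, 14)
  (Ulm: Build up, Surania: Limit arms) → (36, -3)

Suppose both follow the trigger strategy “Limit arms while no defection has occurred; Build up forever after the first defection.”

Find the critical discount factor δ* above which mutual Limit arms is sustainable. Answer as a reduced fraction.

10/13

Ulm's threshold: (36−21)/(36−9) = 5/9.
Surania's threshold: (24−14)/(24−11) = 10/13.
5/9 < 10/13, so Surania binds and δ* = 10/13.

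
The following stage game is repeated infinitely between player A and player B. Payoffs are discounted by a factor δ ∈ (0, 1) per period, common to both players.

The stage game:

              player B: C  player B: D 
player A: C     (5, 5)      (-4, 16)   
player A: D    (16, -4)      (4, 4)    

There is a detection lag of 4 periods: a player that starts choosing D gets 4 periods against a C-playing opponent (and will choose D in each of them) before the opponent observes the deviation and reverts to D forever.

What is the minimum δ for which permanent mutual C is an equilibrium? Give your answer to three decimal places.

The best deviation is to choose D for all 4 undetected periods, earning 16 each, then 4 forever once detected.
Deviation value: 16(1−δ^4)/(1−δ) + 4δ^4/(1−δ); cooperation value: 5/(1−δ).
IC: 5 ≥ 16(1−δ^4) + 4δ^4 = 16 − 12δ^4.
So δ^4 ≥ 11/12, giving δ ≥ (11/12)^(1/4) ≈ 0.978.

0.978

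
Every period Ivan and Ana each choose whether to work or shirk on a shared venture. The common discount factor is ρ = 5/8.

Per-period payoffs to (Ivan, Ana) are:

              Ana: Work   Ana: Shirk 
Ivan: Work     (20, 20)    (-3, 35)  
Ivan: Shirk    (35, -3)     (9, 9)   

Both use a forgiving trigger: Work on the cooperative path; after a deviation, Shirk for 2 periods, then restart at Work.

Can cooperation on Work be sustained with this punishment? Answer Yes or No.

No

IC: ρ+…+ρ^2 ≥ (35−20)/(20−9) = 15/11.
At ρ = 5/8: partial sum = 1.0156 < 1.3636. Cooperation not sustainable.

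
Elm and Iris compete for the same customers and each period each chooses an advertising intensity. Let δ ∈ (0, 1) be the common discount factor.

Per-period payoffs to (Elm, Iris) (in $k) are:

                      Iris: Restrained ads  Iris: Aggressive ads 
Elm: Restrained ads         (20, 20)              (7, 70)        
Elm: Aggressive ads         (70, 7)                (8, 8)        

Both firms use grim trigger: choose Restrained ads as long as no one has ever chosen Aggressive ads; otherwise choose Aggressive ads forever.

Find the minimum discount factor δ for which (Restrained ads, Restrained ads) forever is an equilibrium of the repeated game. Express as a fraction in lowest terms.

One-period gain from deviating is 70 − 20 = 50. The loss is 20 − 8 = 12 in every subsequent period, with present value 12·δ/(1−δ).
Deviation is unprofitable when 12·δ/(1−δ) ≥ 50, i.e. δ/(1−δ) ≥ 25/6.
Equivalently δ ≥ 50/(50+12) = 25/31.

25/31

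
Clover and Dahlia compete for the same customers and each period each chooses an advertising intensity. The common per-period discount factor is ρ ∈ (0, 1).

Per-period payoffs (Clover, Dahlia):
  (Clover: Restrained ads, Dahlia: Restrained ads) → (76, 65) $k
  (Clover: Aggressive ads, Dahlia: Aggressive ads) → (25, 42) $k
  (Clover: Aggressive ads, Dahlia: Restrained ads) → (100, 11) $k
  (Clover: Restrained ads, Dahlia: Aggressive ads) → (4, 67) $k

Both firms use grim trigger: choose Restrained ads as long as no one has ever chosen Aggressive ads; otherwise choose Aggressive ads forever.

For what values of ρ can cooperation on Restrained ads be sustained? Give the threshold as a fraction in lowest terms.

8/25

Clover: cooperation gives 76 each period; deviation gives 100 once then 25 forever.
  76/(1−ρ) ≥ 100 + 25ρ/(1−ρ) ⇒ ρ ≥ 24/75 = 8/25.
Dahlia: cooperation gives 65 each period; deviation gives 67 once then 42 forever.
  ρ ≥ 2/25.
Both must hold, so the binding constraint is Clover's: ρ ≥ 8/25.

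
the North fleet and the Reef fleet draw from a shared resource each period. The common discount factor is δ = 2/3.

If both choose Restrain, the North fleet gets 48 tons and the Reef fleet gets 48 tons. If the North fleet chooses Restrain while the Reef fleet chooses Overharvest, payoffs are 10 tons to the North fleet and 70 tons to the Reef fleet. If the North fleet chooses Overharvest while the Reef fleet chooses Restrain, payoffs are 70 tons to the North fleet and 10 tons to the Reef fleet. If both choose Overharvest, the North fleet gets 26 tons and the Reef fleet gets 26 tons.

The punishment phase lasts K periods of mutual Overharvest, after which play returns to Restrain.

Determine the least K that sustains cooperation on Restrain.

No profitable deviation requires (48−26)(δ+…+δ^K) ≥ 70−48, i.e. δ+…+δ^K ≥ 1 ≈ 1.0000.
With δ = 2/3, the partial sums are K=1: 0.6667, K=2: 1.1111.
K = 2 is the first length at which the sum reaches 1.0000.

2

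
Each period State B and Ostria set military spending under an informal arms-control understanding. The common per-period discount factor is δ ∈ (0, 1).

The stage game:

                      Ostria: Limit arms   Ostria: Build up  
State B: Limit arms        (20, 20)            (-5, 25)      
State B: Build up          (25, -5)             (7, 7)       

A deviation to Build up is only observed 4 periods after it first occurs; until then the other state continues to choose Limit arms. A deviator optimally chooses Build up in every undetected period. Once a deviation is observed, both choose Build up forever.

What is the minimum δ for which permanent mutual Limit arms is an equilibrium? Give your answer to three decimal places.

0.726

The best deviation is to choose Build up for all 4 undetected periods, earning 25 each, then 7 forever once detected.
Deviation value: 25(1−δ^4)/(1−δ) + 7δ^4/(1−δ); cooperation value: 20/(1−δ).
IC: 20 ≥ 25(1−δ^4) + 7δ^4 = 25 − 18δ^4.
So δ^4 ≥ 5/18, giving δ ≥ (5/18)^(1/4) ≈ 0.726.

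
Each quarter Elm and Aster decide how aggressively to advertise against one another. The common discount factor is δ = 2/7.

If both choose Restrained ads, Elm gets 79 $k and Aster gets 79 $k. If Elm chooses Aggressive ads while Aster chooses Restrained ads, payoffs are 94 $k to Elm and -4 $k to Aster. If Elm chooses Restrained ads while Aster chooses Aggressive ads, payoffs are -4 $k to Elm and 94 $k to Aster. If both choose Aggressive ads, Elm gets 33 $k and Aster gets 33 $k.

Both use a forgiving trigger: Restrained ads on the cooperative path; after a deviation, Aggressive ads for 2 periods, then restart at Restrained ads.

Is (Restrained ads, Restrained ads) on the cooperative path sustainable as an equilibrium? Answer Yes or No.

IC: δ+…+δ^2 ≥ (94−79)/(79−33) = 15/46.
At δ = 2/7: partial sum = 0.3673 ≥ 0.3261. Cooperation sustainable.

Yes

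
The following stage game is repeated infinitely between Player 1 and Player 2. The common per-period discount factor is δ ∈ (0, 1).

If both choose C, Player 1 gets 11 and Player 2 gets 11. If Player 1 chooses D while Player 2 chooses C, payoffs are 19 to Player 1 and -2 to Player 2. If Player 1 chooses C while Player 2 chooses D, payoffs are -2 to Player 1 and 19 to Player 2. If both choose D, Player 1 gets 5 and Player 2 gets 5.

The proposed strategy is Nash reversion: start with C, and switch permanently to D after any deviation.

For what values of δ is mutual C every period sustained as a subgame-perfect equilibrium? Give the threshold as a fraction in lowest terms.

11/(1−δ) ≥ 19 + 5δ/(1−δ)
11 ≥ 19 − 14δ
δ ≥ 8/14 = 4/7.

4/7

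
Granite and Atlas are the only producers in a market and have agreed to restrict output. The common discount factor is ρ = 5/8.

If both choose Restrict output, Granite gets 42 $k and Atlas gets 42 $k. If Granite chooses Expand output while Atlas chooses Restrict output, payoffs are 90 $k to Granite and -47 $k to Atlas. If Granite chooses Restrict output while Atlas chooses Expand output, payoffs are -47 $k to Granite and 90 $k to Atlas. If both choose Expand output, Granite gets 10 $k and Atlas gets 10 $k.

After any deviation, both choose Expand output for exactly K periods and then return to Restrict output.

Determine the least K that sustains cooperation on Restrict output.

Need Σ_{k=1}^{K} ρ^k ≥ (90−42)/(42−10) = 1.5000 at ρ = 5/8.
At K = 4 the sum is 1.4124 < 1.5000; at K = 5 it is 1.5077 ≥ 1.5000.
So the minimum punishment length is K = 5.

5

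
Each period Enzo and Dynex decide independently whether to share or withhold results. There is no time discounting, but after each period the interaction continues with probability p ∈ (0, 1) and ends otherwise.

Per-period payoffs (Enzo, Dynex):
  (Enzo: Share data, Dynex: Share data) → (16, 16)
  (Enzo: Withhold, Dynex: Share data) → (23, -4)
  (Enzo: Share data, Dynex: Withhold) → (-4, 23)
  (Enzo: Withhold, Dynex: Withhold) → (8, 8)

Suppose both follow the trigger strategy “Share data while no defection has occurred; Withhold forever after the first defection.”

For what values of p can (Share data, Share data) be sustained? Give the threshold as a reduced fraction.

7/15

Expected cooperation value is 16 + p·16 + p²·16 + … = 16/(1−p); deviation gives 23 + p·8/(1−p).
16 ≥ 23(1−p) + 8p ⇒ 15p ≥ 7 ⇒ p ≥ 7/15.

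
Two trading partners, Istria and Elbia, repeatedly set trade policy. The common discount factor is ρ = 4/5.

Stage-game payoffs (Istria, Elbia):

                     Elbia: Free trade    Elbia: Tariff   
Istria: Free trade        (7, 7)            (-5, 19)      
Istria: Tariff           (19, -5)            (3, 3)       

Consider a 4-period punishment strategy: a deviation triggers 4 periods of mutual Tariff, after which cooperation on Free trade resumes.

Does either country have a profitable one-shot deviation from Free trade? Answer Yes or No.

Yes

A one-shot deviation gives 19 now, then 3 for 4 periods, then back to 7.
Gain from deviating: (19−7) today; loss: (7−3) in each of the next 4 periods.
No-deviation condition: (7−3)(ρ+…+ρ^4) ≥ 19−7, i.e. ρ+…+ρ^4 ≥ 3.
At ρ = 4/5: ρ+…+ρ^4 = 2.3616 < 3.0000.
So cooperation is not sustainable.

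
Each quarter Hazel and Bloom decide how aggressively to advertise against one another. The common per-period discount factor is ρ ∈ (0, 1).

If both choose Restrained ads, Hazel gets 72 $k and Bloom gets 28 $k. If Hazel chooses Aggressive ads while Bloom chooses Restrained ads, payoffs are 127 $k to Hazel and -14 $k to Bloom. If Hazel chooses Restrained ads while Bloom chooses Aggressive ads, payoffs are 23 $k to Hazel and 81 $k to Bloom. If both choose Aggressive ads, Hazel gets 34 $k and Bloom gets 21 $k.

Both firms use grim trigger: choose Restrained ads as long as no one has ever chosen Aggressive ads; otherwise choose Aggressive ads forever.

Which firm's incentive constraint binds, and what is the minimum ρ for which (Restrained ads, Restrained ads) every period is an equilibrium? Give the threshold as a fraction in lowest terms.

Hazel: cooperation gives 72 each period; deviation gives 127 once then 34 forever.
  72/(1−ρ) ≥ 127 + 34ρ/(1−ρ) ⇒ ρ ≥ 55/93.
Bloom: cooperation gives 28 each period; deviation gives 81 once then 21 forever.
  ρ ≥ 53/60.
Both must hold, so the binding constraint is Bloom's: ρ ≥ 53/60.

Bloom; ρ ≥ 53/60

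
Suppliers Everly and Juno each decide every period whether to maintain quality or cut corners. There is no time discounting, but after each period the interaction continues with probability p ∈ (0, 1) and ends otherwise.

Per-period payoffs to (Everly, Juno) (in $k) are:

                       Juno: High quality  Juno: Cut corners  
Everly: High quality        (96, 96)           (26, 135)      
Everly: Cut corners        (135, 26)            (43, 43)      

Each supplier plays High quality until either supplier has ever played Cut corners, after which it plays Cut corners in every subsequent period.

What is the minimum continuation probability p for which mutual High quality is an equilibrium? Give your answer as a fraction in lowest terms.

With no time discounting, the continuation probability p plays the role of the discount factor.
Grim-trigger IC: 96/(1−p) ≥ 135 + 43p/(1−p) ⇒ p ≥ (135−96)/(135−43) = 39/92.

39/92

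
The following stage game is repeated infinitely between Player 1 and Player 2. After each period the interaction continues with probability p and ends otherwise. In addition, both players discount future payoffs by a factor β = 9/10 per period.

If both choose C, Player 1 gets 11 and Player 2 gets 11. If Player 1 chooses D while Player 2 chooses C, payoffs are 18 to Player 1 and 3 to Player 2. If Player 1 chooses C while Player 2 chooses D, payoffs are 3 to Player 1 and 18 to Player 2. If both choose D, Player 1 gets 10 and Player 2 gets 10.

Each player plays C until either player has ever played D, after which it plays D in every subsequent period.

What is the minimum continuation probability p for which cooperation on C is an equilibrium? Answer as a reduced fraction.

With continuation probability p and discount β, the effective per-period discount factor is βp.
Grim-trigger IC: βp ≥ (18−11)/(18−10) = 7/8.
So p ≥ (7/8)/(9/10) = 35/36.

35/36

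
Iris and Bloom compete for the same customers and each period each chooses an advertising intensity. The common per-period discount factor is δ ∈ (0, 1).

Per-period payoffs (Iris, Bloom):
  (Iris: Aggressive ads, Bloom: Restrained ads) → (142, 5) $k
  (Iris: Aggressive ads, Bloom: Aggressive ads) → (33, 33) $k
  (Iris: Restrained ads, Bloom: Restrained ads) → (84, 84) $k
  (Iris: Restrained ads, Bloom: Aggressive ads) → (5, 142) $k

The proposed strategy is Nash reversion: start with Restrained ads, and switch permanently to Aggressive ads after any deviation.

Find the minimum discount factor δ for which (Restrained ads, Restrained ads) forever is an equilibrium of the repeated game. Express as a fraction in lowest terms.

58/109

Under grim trigger the critical discount factor is (T−C)/(T−P) with T = 142, C = 84, P = 33.
δ* = (142−84)/(142−33) = 58/109.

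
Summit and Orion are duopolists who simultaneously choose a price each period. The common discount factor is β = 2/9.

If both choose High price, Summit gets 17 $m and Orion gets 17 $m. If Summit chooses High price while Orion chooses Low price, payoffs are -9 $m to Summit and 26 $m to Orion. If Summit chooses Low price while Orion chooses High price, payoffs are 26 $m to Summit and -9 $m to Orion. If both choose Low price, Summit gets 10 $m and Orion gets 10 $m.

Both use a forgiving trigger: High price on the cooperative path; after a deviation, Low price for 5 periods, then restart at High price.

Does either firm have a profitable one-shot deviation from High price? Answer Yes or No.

Comparing payoff streams over the 6 periods until play realigns: cooperate → 17(1+β+…+β^5); deviate → 26 + 10(β+…+β^5).
Cooperation is sustained iff (17−10)(β+…+β^5) ≥ 26−17.
β+…+β^5 = 2/9·(1−(2/9)^5)/(1−2/9) = 0.2856, and (26−17)/(17−10) = 1.2857.
0.2856 < 1.2857, so cooperation is not sustainable.

Yes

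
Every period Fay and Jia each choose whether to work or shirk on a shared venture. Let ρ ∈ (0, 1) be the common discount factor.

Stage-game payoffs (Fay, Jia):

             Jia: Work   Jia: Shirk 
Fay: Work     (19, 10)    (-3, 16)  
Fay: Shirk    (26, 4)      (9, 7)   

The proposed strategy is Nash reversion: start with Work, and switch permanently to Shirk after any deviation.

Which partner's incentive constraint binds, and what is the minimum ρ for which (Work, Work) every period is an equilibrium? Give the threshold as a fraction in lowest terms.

For Fay: deviation gain 26−19 = 7, per-period punishment loss 19−9 = 10. IC gives ρ ≥ 7/17.
For Jia: gain 6, loss 3 per period, so ρ ≥ 6/9 = 2/3.
The tighter constraint is Jia's, so cooperation needs ρ ≥ 2/3.

Jia; ρ ≥ 2/3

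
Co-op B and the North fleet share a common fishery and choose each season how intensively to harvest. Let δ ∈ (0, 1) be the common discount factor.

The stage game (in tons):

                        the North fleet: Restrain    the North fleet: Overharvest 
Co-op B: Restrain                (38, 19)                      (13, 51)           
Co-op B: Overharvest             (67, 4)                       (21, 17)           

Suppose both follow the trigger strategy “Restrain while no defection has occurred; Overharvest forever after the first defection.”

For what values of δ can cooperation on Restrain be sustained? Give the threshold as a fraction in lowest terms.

16/17

Co-op B: cooperation gives 38 each period; deviation gives 67 once then 21 forever.
  38/(1−δ) ≥ 67 + 21δ/(1−δ) ⇒ δ ≥ 29/46.
the North fleet: cooperation gives 19 each period; deviation gives 51 once then 17 forever.
  δ ≥ 32/34 = 16/17.
Both must hold, so the binding constraint is the North fleet's: δ ≥ 16/17.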